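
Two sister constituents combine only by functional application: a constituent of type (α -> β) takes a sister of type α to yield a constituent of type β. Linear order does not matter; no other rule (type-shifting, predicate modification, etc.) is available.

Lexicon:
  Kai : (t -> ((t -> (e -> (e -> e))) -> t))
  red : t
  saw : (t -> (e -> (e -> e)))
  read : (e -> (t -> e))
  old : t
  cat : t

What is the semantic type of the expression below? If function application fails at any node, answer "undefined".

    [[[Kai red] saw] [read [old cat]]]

[Kai red]: functor Kai : (t -> ((t -> (e -> (e -> e))) -> t)), argument red : t; result ((t -> (e -> (e -> e))) -> t).
[[Kai red] saw]: functor [Kai red] : ((t -> (e -> (e -> e))) -> t), argument saw : (t -> (e -> (e -> e))); result t.
[old cat]: t and t cannot combine by function application — type clash.

undefined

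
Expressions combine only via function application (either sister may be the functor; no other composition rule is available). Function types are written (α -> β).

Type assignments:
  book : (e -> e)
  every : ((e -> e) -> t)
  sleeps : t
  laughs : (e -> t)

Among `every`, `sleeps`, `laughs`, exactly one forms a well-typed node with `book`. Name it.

every — combines: every : ((e -> e) -> t) takes book : (e -> e) as argument, giving t.
sleeps : t — book needs e; sleeps needs nothing (atomic); neither fits.
laughs : (e -> t) — book needs e; laughs needs e; neither fits.

every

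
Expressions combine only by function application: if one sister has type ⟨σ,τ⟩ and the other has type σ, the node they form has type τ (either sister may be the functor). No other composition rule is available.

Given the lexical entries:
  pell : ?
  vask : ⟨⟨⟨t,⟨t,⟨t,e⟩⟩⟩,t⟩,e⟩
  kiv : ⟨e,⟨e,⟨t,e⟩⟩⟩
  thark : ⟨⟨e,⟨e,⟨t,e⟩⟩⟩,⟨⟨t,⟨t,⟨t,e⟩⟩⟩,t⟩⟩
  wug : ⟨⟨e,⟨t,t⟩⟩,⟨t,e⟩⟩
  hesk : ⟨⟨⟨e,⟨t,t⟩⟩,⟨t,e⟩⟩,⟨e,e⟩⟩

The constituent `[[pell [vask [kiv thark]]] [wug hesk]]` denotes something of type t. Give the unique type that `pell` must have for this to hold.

[[pell [vask [kiv thark]]] [wug hesk]] is required to be t. [wug hesk] : ⟨e,e⟩ cannot yield t as functor, so [pell [vask [kiv thark]]] : ⟨⟨e,e⟩,t⟩.
[pell [vask [kiv thark]]] is required to be ⟨⟨e,e⟩,t⟩. [vask [kiv thark]] : e cannot yield ⟨⟨e,e⟩,t⟩ as functor, so pell : ⟨e,⟨⟨e,e⟩,t⟩⟩.

⟨e,⟨⟨e,e⟩,t⟩⟩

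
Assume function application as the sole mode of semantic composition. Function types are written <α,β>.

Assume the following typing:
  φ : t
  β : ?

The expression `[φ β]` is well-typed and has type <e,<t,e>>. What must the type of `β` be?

[φ β] is required to be <e,<t,e>>. φ : t cannot yield <e,<t,e>> as functor, so β : <t,<e,<t,e>>>.

<t,<e,<t,e>>>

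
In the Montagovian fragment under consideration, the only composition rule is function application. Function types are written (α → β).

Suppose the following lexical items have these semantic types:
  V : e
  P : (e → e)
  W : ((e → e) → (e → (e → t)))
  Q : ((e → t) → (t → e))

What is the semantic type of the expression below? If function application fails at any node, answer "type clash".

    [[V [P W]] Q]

(t → e)

[P W] — W of type ((e → e) → (e → (e → t))) combines with P of type (e → e): type (e → (e → t)).
[V [P W]] — [P W] of type (e → (e → t)) combines with V of type e: type (e → t).
[[V [P W]] Q] — Q of type ((e → t) → (t → e)) combines with [V [P W]] of type (e → t): type (t → e).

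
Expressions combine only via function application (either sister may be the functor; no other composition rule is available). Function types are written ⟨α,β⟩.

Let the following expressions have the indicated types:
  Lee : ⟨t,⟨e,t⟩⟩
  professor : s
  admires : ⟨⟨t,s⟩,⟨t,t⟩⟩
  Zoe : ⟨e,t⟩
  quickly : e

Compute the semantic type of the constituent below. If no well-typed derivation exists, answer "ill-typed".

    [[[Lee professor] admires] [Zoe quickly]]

[Lee professor]: ⟨t,⟨e,t⟩⟩ and s cannot combine by function application — type clash.

ill-typed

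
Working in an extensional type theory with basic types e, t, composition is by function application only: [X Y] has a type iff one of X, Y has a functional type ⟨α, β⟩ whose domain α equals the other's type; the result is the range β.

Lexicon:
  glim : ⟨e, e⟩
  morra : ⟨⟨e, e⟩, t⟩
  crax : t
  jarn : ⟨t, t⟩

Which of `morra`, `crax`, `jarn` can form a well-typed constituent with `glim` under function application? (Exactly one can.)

morra — combines: morra : ⟨⟨e, e⟩, t⟩ takes glim : ⟨e, e⟩ as argument, giving t.
crax : t — no; glim wants e, and crax wants nothing (atomic).
jarn : ⟨t, t⟩ — no; glim wants e, and jarn wants t.

morra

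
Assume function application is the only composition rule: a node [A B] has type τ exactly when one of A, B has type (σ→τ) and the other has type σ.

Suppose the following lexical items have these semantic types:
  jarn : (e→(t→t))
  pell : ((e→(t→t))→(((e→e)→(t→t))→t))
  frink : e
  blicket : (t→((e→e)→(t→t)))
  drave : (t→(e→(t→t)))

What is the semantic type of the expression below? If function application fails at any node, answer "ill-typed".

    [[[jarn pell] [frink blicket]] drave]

At [jarn pell], pell : ((e→(t→t))→(((e→e)→(t→t))→t)) takes jarn : (e→(t→t)), giving (((e→e)→(t→t))→t).
At [frink blicket]: neither e nor (t→((e→e)→(t→t))) can take the other as argument; the node is ill-typed.

ill-typed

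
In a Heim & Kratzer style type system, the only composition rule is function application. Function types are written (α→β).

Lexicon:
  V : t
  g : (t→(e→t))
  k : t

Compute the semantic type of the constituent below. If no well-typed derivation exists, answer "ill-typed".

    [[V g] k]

ill-typed

[V g] — g of type (t→(e→t)) combines with V of type t: type (e→t).
[[V g] k]: (e→t) and t cannot combine by function application — type clash.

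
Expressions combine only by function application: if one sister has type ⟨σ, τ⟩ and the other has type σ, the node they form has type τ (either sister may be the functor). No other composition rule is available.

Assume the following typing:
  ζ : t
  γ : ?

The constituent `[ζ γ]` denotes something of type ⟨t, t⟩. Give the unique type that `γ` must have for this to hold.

⟨t, ⟨t, t⟩⟩

For [ζ γ] to have type ⟨t, t⟩ with ζ of type t, γ must be the function: γ : ⟨t, ⟨t, t⟩⟩.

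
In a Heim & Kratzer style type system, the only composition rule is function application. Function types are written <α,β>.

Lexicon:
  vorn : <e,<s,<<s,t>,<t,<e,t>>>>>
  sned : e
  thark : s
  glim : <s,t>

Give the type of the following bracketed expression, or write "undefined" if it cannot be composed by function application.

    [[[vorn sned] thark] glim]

<t,<e,t>>

[vorn sned]: functor vorn : <e,<s,<<s,t>,<t,<e,t>>>>>, argument sned : e; result <s,<<s,t>,<t,<e,t>>>>.
[[vorn sned] thark]: functor [vorn sned] : <s,<<s,t>,<t,<e,t>>>>, argument thark : s; result <<s,t>,<t,<e,t>>>.
[[[vorn sned] thark] glim]: functor [[vorn sned] thark] : <<s,t>,<t,<e,t>>>, argument glim : <s,t>; result <t,<e,t>>.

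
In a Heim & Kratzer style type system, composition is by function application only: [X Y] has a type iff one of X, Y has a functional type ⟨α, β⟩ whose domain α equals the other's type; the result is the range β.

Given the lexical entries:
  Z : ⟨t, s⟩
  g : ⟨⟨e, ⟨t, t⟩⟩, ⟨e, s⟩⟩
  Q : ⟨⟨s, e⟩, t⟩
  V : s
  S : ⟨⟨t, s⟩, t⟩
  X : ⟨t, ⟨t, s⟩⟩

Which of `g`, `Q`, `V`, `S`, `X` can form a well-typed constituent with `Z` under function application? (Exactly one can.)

g : ⟨⟨e, ⟨t, t⟩⟩, ⟨e, s⟩⟩ — Z needs t; g needs ⟨e, ⟨t, t⟩⟩; neither fits.
Q : ⟨⟨s, e⟩, t⟩ — Z needs t; Q needs ⟨s, e⟩; neither fits.
V : s — Z needs t; V needs nothing (atomic); neither fits.
S — combines: S : ⟨⟨t, s⟩, t⟩ takes Z : ⟨t, s⟩ as argument, giving t.
X : ⟨t, ⟨t, s⟩⟩ — Z needs t; X needs t; neither fits.

S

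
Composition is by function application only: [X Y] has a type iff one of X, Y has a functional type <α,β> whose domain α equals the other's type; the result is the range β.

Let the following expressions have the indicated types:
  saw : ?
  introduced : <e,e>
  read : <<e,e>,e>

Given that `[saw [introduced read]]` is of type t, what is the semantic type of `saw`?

At [saw [introduced read]] (required: t): [introduced read] is e, which is not a function with range t; hence saw is the functor — type <e,t>.

<e,t>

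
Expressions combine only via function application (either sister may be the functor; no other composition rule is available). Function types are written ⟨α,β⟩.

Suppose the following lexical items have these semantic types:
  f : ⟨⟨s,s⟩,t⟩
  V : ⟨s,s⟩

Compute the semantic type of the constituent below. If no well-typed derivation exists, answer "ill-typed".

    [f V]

[f V]: f is ⟨⟨s,s⟩,t⟩, V is ⟨s,s⟩; result t.

t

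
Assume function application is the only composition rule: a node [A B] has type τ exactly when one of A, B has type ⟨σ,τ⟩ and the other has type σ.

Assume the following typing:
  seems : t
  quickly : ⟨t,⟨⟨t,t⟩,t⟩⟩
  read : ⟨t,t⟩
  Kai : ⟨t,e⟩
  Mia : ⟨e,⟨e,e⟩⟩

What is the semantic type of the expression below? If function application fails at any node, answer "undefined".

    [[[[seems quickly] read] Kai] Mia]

[seems quickly] — quickly of type ⟨t,⟨⟨t,t⟩,t⟩⟩ combines with seems of type t: type ⟨⟨t,t⟩,t⟩.
[[seems quickly] read] — [seems quickly] of type ⟨⟨t,t⟩,t⟩ combines with read of type ⟨t,t⟩: type t.
[[[seems quickly] read] Kai] — Kai of type ⟨t,e⟩ combines with [[seems quickly] read] of type t: type e.
[[[[seems quickly] read] Kai] Mia] — Mia of type ⟨e,⟨e,e⟩⟩ combines with [[[seems quickly] read] Kai] of type e: type ⟨e,e⟩.

⟨e,e⟩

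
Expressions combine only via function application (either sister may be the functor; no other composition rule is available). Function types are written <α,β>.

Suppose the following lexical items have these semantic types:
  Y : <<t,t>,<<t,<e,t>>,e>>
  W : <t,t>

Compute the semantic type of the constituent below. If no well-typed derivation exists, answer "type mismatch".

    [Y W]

[Y W]: functor Y : <<t,t>,<<t,<e,t>>,e>>, argument W : <t,t>; result <<t,<e,t>>,e>.

<<t,<e,t>>,e>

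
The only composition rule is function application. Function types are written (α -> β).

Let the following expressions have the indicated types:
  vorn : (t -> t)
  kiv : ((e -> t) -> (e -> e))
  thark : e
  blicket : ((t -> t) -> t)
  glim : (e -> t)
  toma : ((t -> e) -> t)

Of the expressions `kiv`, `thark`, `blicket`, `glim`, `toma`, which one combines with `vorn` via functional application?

blicket

kiv : ((e -> t) -> (e -> e)) — neither side's domain matches the other.
thark : e — neither side's domain matches the other.
blicket — combines: blicket : ((t -> t) -> t) takes vorn : (t -> t) as argument, giving t.
glim : (e -> t) — neither side's domain matches the other.
toma : ((t -> e) -> t) — neither side's domain matches the other.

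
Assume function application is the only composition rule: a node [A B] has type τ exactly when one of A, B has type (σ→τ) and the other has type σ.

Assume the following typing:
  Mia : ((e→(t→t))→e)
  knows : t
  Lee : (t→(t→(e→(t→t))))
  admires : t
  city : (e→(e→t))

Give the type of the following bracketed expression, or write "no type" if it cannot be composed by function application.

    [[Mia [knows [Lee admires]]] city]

(e→t)

[Lee admires]: functor Lee : (t→(t→(e→(t→t)))), argument admires : t; result (t→(e→(t→t))).
[knows [Lee admires]]: functor [Lee admires] : (t→(e→(t→t))), argument knows : t; result (e→(t→t)).
[Mia [knows [Lee admires]]]: functor Mia : ((e→(t→t))→e), argument [knows [Lee admires]] : (e→(t→t)); result e.
[[Mia [knows [Lee admires]]] city]: functor city : (e→(e→t)), argument [Mia [knows [Lee admires]]] : e; result (e→t).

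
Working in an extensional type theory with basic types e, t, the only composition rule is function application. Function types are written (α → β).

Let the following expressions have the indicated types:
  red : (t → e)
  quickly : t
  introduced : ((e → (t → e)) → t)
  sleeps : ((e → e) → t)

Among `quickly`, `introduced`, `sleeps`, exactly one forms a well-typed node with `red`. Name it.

quickly

quickly — combines: red : (t → e) takes quickly : t as argument, giving e.
introduced : ((e → (t → e)) → t) — neither side's domain matches the other.
sleeps : ((e → e) → t) — neither side's domain matches the other.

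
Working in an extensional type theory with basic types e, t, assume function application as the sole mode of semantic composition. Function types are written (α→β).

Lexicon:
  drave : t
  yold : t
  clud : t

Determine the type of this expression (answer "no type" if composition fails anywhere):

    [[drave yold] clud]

At [drave yold]: neither t nor t can take the other as argument; the node is ill-typed.

no type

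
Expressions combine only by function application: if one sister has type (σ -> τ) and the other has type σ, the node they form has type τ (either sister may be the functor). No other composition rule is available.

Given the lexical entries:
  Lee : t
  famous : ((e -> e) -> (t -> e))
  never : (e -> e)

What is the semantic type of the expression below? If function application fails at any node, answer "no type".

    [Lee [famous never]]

[famous never]: ((e -> e) -> (t -> e)) applied to (e -> e) yields (t -> e).
[Lee [famous never]]: (t -> e) applied to t yields e.

e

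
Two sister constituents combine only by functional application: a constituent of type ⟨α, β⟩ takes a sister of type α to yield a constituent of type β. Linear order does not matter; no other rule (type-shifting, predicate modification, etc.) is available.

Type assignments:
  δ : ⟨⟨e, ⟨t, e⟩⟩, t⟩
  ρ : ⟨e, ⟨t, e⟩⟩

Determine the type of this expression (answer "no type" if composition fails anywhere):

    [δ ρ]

[δ ρ]: δ is ⟨⟨e, ⟨t, e⟩⟩, t⟩, ρ is ⟨e, ⟨t, e⟩⟩; result t.

t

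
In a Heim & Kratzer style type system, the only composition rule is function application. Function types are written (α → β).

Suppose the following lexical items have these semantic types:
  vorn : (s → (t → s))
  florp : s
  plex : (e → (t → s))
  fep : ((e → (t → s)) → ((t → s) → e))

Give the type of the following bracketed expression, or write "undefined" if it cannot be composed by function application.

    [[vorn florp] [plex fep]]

[vorn florp]: functor vorn : (s → (t → s)), argument florp : s; result (t → s).
[plex fep]: functor fep : ((e → (t → s)) → ((t → s) → e)), argument plex : (e → (t → s)); result ((t → s) → e).
[[vorn florp] [plex fep]]: functor [plex fep] : ((t → s) → e), argument [vorn florp] : (t → s); result e.

e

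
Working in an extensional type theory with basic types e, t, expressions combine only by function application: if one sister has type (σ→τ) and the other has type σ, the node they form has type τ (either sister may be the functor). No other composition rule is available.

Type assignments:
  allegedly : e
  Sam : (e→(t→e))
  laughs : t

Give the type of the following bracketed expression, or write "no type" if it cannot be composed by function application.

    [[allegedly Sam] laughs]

e

[allegedly Sam]: Sam is (e→(t→e)), allegedly is e; result (t→e).
[[allegedly Sam] laughs]: [allegedly Sam] is (t→e), laughs is t; result e.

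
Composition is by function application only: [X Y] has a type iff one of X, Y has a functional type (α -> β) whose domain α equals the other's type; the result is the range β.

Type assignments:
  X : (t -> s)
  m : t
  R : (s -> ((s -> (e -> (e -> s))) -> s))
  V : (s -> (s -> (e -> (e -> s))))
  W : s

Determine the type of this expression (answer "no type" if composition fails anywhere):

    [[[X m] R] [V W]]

s

[X m] — X of type (t -> s) combines with m of type t: type s.
[[X m] R] — R of type (s -> ((s -> (e -> (e -> s))) -> s)) combines with [X m] of type s: type ((s -> (e -> (e -> s))) -> s).
[V W] — V of type (s -> (s -> (e -> (e -> s)))) combines with W of type s: type (s -> (e -> (e -> s))).
[[[X m] R] [V W]] — [[X m] R] of type ((s -> (e -> (e -> s))) -> s) combines with [V W] of type (s -> (e -> (e -> s))): type s.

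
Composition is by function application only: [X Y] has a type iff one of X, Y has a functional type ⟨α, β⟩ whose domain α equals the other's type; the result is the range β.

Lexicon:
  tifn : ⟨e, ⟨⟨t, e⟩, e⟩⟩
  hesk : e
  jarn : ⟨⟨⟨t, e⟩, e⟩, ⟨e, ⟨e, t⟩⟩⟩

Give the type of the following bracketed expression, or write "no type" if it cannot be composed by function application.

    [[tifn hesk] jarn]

⟨e, ⟨e, t⟩⟩

At [tifn hesk], tifn : ⟨e, ⟨⟨t, e⟩, e⟩⟩ takes hesk : e, giving ⟨⟨t, e⟩, e⟩.
At [[tifn hesk] jarn], jarn : ⟨⟨⟨t, e⟩, e⟩, ⟨e, ⟨e, t⟩⟩⟩ takes [tifn hesk] : ⟨⟨t, e⟩, e⟩, giving ⟨e, ⟨e, t⟩⟩.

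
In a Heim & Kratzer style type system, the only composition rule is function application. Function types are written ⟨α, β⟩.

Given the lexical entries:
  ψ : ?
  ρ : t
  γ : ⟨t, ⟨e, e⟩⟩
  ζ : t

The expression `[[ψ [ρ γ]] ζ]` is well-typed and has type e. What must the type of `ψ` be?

⟨⟨e, e⟩, ⟨t, e⟩⟩

At [[ψ [ρ γ]] ζ] (required: e): ζ is t, which is not a function with range e; hence [ψ [ρ γ]] is the functor — type ⟨t, e⟩.
At [ψ [ρ γ]] (required: ⟨t, e⟩): [ρ γ] is ⟨e, e⟩, which is not a function with range ⟨t, e⟩; hence ψ is the functor — type ⟨⟨e, e⟩, ⟨t, e⟩⟩.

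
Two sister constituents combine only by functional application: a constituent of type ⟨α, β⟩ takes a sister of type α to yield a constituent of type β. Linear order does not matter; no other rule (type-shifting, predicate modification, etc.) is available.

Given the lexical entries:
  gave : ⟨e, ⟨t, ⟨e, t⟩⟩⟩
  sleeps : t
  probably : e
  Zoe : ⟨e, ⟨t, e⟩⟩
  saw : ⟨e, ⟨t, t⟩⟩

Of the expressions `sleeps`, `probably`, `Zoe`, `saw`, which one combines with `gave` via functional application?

probably

sleeps : t — gave needs e; sleeps needs nothing (atomic); neither fits.
probably — combines: gave : ⟨e, ⟨t, ⟨e, t⟩⟩⟩ takes probably : e as argument, giving ⟨t, ⟨e, t⟩⟩.
Zoe : ⟨e, ⟨t, e⟩⟩ — gave needs e; Zoe needs e; neither fits.
saw : ⟨e, ⟨t, t⟩⟩ — gave needs e; saw needs e; neither fits.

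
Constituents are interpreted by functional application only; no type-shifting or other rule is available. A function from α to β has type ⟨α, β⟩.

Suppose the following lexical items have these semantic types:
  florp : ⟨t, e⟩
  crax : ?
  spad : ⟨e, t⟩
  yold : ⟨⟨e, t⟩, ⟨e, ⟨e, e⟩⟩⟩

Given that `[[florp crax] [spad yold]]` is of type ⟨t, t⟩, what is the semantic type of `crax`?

⟨⟨t, e⟩, ⟨⟨e, ⟨e, e⟩⟩, ⟨t, t⟩⟩⟩

For [[florp crax] [spad yold]] to have type ⟨t, t⟩ with [spad yold] of type ⟨e, ⟨e, e⟩⟩, [florp crax] must be the function: [florp crax] : ⟨⟨e, ⟨e, e⟩⟩, ⟨t, t⟩⟩.
For [florp crax] to have type ⟨⟨e, ⟨e, e⟩⟩, ⟨t, t⟩⟩ with florp of type ⟨t, e⟩, crax must be the function: crax : ⟨⟨t, e⟩, ⟨⟨e, ⟨e, e⟩⟩, ⟨t, t⟩⟩⟩.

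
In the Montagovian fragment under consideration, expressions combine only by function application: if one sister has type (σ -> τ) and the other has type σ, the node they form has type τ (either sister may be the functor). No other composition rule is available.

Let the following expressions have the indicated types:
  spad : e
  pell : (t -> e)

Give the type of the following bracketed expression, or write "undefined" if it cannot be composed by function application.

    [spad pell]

undefined

At [spad pell]: neither e nor (t -> e) can take the other as argument; the node is ill-typed.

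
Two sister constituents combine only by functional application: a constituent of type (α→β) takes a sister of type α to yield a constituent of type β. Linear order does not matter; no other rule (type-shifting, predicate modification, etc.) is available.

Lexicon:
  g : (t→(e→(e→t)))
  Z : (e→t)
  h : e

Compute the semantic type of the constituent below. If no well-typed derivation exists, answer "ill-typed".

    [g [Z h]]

[Z h]: (e→t) applied to e yields t.
[g [Z h]]: (t→(e→(e→t))) applied to t yields (e→(e→t)).

(e→(e→t))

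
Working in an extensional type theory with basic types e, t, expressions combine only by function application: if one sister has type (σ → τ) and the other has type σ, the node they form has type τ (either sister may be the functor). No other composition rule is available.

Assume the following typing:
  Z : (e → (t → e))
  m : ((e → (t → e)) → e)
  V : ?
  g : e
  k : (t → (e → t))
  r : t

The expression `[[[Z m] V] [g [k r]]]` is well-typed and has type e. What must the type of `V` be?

(e → (t → e))

At [[[Z m] V] [g [k r]]] (required: e): [g [k r]] is t, which is not a function with range e; hence [[Z m] V] is the functor — type (t → e).
At [[Z m] V] (required: (t → e)): [Z m] is e, which is not a function with range (t → e); hence V is the functor — type (e → (t → e)).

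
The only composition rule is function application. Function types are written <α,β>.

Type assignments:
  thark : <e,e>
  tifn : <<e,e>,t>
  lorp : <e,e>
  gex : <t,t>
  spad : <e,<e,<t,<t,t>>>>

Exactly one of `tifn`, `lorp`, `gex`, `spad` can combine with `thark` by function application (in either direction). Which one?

tifn — combines: tifn : <<e,e>,t> takes thark : <e,e> as argument, giving t.
lorp : <e,e> — thark needs e; lorp needs e; neither fits.
gex : <t,t> — thark needs e; gex needs t; neither fits.
spad : <e,<e,<t,<t,t>>>> — thark needs e; spad needs e; neither fits.

tifn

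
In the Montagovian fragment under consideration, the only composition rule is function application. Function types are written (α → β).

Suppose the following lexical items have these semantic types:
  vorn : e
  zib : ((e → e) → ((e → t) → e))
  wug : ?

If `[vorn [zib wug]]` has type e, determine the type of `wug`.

At [vorn [zib wug]] (required: e): vorn is e, which is not a function with range e; hence [zib wug] is the functor — type (e → e).
At [zib wug] (required: (e → e)): zib is ((e → e) → ((e → t) → e)), which is not a function with range (e → e); hence wug is the functor — type (((e → e) → ((e → t) → e)) → (e → e)).

(((e → e) → ((e → t) → e)) → (e → e))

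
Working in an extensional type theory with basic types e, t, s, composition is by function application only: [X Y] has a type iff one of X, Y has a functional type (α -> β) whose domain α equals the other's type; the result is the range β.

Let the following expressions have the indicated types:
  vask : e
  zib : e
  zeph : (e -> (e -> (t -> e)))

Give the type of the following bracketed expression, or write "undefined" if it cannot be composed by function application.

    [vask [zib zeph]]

(t -> e)

[zib zeph]: zeph is (e -> (e -> (t -> e))), zib is e; result (e -> (t -> e)).
[vask [zib zeph]]: [zib zeph] is (e -> (t -> e)), vask is e; result (t -> e).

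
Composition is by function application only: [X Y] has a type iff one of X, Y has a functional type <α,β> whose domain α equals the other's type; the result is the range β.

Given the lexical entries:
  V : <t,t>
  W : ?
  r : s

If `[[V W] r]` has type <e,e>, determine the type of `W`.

[[V W] r] must have type <e,e>. The sister r has type s; that is not a function onto <e,e>, so [V W] must be the functor, of type <s,<e,e>>.
[V W] must have type <s,<e,e>>. The sister V has type <t,t>; that is not a function onto <s,<e,e>>, so W must be the functor, of type <<t,t>,<s,<e,e>>>.

<<t,t>,<s,<e,e>>>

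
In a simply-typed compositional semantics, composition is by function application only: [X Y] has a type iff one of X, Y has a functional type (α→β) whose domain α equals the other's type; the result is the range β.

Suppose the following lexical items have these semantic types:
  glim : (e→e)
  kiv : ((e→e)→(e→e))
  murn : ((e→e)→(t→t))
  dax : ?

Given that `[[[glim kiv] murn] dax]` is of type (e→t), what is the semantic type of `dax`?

((t→t)→(e→t))

For [[[glim kiv] murn] dax] to have type (e→t) with [[glim kiv] murn] of type (t→t), dax must be the function: dax : ((t→t)→(e→t)).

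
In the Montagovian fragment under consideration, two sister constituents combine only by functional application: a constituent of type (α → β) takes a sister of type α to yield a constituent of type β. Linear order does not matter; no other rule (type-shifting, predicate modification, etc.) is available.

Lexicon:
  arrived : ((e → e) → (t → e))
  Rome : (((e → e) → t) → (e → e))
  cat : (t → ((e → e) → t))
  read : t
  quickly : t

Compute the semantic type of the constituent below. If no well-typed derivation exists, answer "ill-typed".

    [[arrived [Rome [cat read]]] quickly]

[cat read]: (t → ((e → e) → t)) applied to t yields ((e → e) → t).
[Rome [cat read]]: (((e → e) → t) → (e → e)) applied to ((e → e) → t) yields (e → e).
[arrived [Rome [cat read]]]: ((e → e) → (t → e)) applied to (e → e) yields (t → e).
[[arrived [Rome [cat read]]] quickly]: (t → e) applied to t yields e.

e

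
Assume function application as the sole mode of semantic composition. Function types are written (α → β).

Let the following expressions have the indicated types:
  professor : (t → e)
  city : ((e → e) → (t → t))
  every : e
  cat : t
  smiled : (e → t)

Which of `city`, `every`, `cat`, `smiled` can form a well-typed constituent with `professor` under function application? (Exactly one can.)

city : ((e → e) → (t → t)) — no; professor wants t, and city wants (e → e).
every : e — no; professor wants t, and every wants nothing (atomic).
cat — combines: professor : (t → e) takes cat : t as argument, giving e.
smiled : (e → t) — no; professor wants t, and smiled wants e.

cat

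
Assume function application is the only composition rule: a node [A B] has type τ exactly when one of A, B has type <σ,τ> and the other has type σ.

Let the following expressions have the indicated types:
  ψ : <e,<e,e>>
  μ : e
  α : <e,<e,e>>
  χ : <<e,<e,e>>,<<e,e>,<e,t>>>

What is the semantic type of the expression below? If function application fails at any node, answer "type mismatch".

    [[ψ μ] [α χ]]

[ψ μ]: <e,<e,e>> applied to e yields <e,e>.
[α χ]: <<e,<e,e>>,<<e,e>,<e,t>>> applied to <e,<e,e>> yields <<e,e>,<e,t>>.
[[ψ μ] [α χ]]: <<e,e>,<e,t>> applied to <e,e> yields <e,t>.

<e,t>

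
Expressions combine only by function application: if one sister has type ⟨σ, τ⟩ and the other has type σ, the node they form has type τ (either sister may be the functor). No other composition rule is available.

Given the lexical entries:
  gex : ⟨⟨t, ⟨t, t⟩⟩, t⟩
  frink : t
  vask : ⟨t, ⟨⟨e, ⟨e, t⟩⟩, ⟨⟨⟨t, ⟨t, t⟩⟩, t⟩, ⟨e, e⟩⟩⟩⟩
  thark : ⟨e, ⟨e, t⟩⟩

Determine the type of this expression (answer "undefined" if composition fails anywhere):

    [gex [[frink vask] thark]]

[frink vask] — vask of type ⟨t, ⟨⟨e, ⟨e, t⟩⟩, ⟨⟨⟨t, ⟨t, t⟩⟩, t⟩, ⟨e, e⟩⟩⟩⟩ combines with frink of type t: type ⟨⟨e, ⟨e, t⟩⟩, ⟨⟨⟨t, ⟨t, t⟩⟩, t⟩, ⟨e, e⟩⟩⟩.
[[frink vask] thark] — [frink vask] of type ⟨⟨e, ⟨e, t⟩⟩, ⟨⟨⟨t, ⟨t, t⟩⟩, t⟩, ⟨e, e⟩⟩⟩ combines with thark of type ⟨e, ⟨e, t⟩⟩: type ⟨⟨⟨t, ⟨t, t⟩⟩, t⟩, ⟨e, e⟩⟩.
[gex [[frink vask] thark]] — [[frink vask] thark] of type ⟨⟨⟨t, ⟨t, t⟩⟩, t⟩, ⟨e, e⟩⟩ combines with gex of type ⟨⟨t, ⟨t, t⟩⟩, t⟩: type ⟨e, e⟩.

⟨e, e⟩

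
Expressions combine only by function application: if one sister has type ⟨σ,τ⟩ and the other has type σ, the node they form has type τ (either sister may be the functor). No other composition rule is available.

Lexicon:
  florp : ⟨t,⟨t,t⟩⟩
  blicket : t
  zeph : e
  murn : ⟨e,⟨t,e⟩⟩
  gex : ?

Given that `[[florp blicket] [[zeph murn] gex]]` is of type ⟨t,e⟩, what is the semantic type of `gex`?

[[florp blicket] [[zeph murn] gex]] is required to be ⟨t,e⟩. [florp blicket] : ⟨t,t⟩ cannot yield ⟨t,e⟩ as functor, so [[zeph murn] gex] : ⟨⟨t,t⟩,⟨t,e⟩⟩.
[[zeph murn] gex] is required to be ⟨⟨t,t⟩,⟨t,e⟩⟩. [zeph murn] : ⟨t,e⟩ cannot yield ⟨⟨t,t⟩,⟨t,e⟩⟩ as functor, so gex : ⟨⟨t,e⟩,⟨⟨t,t⟩,⟨t,e⟩⟩⟩.

⟨⟨t,e⟩,⟨⟨t,t⟩,⟨t,e⟩⟩⟩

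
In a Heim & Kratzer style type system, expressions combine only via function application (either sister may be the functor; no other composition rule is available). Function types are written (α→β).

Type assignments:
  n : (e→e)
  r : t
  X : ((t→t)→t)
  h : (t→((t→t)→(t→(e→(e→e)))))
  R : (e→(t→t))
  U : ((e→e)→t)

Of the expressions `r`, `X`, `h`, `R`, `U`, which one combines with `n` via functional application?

r : t — no; n wants e, and r wants nothing (atomic).
X : ((t→t)→t) — no; n wants e, and X wants (t→t).
h : (t→((t→t)→(t→(e→(e→e))))) — no; n wants e, and h wants t.
R : (e→(t→t)) — no; n wants e, and R wants e.
U — combines: U : ((e→e)→t) takes n : (e→e) as argument, giving t.

U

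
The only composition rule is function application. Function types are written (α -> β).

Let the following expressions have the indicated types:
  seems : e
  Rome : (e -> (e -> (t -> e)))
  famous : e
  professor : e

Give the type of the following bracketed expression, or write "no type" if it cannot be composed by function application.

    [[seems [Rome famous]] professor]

[Rome famous]: functor Rome : (e -> (e -> (t -> e))), argument famous : e; result (e -> (t -> e)).
[seems [Rome famous]]: functor [Rome famous] : (e -> (t -> e)), argument seems : e; result (t -> e).
[[seems [Rome famous]] professor]: (t -> e) with e — neither is a function whose domain matches the other; composition fails here.

no type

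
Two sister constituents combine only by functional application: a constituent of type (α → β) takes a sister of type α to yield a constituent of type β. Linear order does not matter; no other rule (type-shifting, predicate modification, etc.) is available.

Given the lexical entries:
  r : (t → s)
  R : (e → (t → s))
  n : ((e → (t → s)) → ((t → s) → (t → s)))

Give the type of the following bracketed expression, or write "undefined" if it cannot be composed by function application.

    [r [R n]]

[R n] — n of type ((e → (t → s)) → ((t → s) → (t → s))) combines with R of type (e → (t → s)): type ((t → s) → (t → s)).
[r [R n]] — [R n] of type ((t → s) → (t → s)) combines with r of type (t → s): type (t → s).

(t → s)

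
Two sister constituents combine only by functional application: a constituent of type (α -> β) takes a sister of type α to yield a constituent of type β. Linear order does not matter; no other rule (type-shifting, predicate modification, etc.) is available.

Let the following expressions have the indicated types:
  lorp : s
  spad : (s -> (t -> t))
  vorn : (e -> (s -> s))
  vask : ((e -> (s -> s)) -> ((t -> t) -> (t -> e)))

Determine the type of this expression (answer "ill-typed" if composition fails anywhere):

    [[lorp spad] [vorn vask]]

(t -> e)

[lorp spad]: (s -> (t -> t)) applied to s yields (t -> t).
[vorn vask]: ((e -> (s -> s)) -> ((t -> t) -> (t -> e))) applied to (e -> (s -> s)) yields ((t -> t) -> (t -> e)).
[[lorp spad] [vorn vask]]: ((t -> t) -> (t -> e)) applied to (t -> t) yields (t -> e).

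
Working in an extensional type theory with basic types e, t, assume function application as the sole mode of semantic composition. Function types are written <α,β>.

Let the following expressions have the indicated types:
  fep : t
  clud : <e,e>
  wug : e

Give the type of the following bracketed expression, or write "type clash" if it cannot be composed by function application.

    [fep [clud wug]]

type clash

[clud wug] — clud of type <e,e> combines with wug of type e: type e.
At [fep [clud wug]]: neither t nor e can take the other as argument; the node is ill-typed.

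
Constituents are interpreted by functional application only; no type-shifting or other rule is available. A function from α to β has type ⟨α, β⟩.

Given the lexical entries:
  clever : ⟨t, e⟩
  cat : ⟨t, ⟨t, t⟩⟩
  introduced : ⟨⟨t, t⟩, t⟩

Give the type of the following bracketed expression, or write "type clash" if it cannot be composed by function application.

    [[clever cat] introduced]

At [clever cat]: neither ⟨t, e⟩ nor ⟨t, ⟨t, t⟩⟩ can take the other as argument; the node is ill-typed.

type clash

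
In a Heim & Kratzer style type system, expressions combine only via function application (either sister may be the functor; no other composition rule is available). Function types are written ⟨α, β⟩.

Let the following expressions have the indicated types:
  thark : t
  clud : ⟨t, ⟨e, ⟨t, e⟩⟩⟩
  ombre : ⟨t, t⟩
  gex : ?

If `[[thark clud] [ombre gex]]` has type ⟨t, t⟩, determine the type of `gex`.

⟨⟨t, t⟩, ⟨⟨e, ⟨t, e⟩⟩, ⟨t, t⟩⟩⟩

At [[thark clud] [ombre gex]] (required: ⟨t, t⟩): [thark clud] is ⟨e, ⟨t, e⟩⟩, which is not a function with range ⟨t, t⟩; hence [ombre gex] is the functor — type ⟨⟨e, ⟨t, e⟩⟩, ⟨t, t⟩⟩.
At [ombre gex] (required: ⟨⟨e, ⟨t, e⟩⟩, ⟨t, t⟩⟩): ombre is ⟨t, t⟩, which is not a function with range ⟨⟨e, ⟨t, e⟩⟩, ⟨t, t⟩⟩; hence gex is the functor — type ⟨⟨t, t⟩, ⟨⟨e, ⟨t, e⟩⟩, ⟨t, t⟩⟩⟩.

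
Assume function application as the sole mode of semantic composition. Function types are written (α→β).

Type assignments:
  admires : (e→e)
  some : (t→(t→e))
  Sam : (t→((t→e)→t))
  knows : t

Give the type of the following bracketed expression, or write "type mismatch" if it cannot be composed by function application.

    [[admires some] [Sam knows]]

[admires some]: (e→e) and (t→(t→e)) cannot combine by function application — type clash.

type mismatch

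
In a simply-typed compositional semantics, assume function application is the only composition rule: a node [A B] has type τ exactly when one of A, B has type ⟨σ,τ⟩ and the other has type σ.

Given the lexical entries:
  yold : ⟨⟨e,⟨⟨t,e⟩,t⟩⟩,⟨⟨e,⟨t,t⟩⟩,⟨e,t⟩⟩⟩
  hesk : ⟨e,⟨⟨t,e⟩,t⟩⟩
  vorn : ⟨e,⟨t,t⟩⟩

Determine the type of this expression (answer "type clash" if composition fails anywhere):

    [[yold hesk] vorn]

⟨e,t⟩

[yold hesk]: functor yold : ⟨⟨e,⟨⟨t,e⟩,t⟩⟩,⟨⟨e,⟨t,t⟩⟩,⟨e,t⟩⟩⟩, argument hesk : ⟨e,⟨⟨t,e⟩,t⟩⟩; result ⟨⟨e,⟨t,t⟩⟩,⟨e,t⟩⟩.
[[yold hesk] vorn]: functor [yold hesk] : ⟨⟨e,⟨t,t⟩⟩,⟨e,t⟩⟩, argument vorn : ⟨e,⟨t,t⟩⟩; result ⟨e,t⟩.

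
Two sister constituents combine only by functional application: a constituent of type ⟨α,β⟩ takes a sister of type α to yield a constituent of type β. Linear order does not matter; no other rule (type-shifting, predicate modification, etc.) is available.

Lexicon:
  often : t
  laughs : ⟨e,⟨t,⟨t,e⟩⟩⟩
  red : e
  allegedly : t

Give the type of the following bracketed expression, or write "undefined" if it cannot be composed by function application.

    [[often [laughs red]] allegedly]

e

[laughs red] — laughs of type ⟨e,⟨t,⟨t,e⟩⟩⟩ combines with red of type e: type ⟨t,⟨t,e⟩⟩.
[often [laughs red]] — [laughs red] of type ⟨t,⟨t,e⟩⟩ combines with often of type t: type ⟨t,e⟩.
[[often [laughs red]] allegedly] — [often [laughs red]] of type ⟨t,e⟩ combines with allegedly of type t: type e.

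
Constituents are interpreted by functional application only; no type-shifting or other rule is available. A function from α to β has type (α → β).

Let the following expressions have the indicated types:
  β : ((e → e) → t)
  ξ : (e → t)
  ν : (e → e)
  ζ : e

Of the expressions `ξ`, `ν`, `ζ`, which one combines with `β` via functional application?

ξ : (e → t) — neither side's domain matches the other.
ν — combines: β : ((e → e) → t) takes ν : (e → e) as argument, giving t.
ζ : e — neither side's domain matches the other.

ν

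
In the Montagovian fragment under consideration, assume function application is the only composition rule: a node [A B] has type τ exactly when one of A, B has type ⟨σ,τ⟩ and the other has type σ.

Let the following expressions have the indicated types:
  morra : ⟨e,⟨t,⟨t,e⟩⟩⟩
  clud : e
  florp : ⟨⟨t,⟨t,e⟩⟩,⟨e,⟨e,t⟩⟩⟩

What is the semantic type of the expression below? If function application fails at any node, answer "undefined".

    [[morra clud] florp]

⟨e,⟨e,t⟩⟩

[morra clud] — morra of type ⟨e,⟨t,⟨t,e⟩⟩⟩ combines with clud of type e: type ⟨t,⟨t,e⟩⟩.
[[morra clud] florp] — florp of type ⟨⟨t,⟨t,e⟩⟩,⟨e,⟨e,t⟩⟩⟩ combines with [morra clud] of type ⟨t,⟨t,e⟩⟩: type ⟨e,⟨e,t⟩⟩.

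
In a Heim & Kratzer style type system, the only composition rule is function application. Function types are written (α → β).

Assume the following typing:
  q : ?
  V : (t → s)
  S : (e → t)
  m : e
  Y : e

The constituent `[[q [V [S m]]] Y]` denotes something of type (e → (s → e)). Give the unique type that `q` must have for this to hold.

[[q [V [S m]]] Y] must have type (e → (s → e)). The sister Y has type e; that is not a function onto (e → (s → e)), so [q [V [S m]]] must be the functor, of type (e → (e → (s → e))).
[q [V [S m]]] must have type (e → (e → (s → e))). The sister [V [S m]] has type s; that is not a function onto (e → (e → (s → e))), so q must be the functor, of type (s → (e → (e → (s → e)))).

(s → (e → (e → (s → e))))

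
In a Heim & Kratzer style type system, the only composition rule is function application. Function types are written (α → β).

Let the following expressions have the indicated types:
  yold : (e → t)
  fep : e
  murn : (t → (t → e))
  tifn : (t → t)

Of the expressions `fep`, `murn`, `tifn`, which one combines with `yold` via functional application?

fep

fep — combines: yold : (e → t) takes fep : e as argument, giving t.
murn : (t → (t → e)) — does not combine with yold.
tifn : (t → t) — does not combine with yold.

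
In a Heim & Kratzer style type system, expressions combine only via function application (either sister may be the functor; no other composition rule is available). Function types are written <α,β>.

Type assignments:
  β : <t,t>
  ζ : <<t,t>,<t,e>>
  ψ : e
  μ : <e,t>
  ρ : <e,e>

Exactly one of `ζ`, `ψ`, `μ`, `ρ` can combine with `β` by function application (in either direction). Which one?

ζ

ζ — combines: ζ : <<t,t>,<t,e>> takes β : <t,t> as argument, giving <t,e>.
ψ : e — β needs t; ψ needs nothing (atomic); neither fits.
μ : <e,t> — β needs t; μ needs e; neither fits.
ρ : <e,e> — β needs t; ρ needs e; neither fits.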